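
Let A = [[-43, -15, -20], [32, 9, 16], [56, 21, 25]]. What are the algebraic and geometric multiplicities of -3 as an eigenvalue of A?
algebraic multiplicity 3, geometric multiplicity 2

The characteristic polynomial is (x + 3)^3, so the factor x + 3 appears with exponent 3: the algebraic multiplicity is 3.

rank(A + 3I) = 1, so the eigenspace has dimension 3 - 1 = 2: the geometric multiplicity is 2.

Since 2 < 3, A is not diagonalizable.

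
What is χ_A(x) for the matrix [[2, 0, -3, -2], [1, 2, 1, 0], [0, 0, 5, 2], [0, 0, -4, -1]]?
χ_A(x) = (x - 3)(x - 2)^2(x - 1)

xI - A = [[x - 2, 0, 3, 2], [-1, x - 2, -1, 0], [0, 0, x - 5, -2], [0, 0, 4, x + 1]].

Expanding det(xI - A) along the first row:
det(xI - A) = + (x - 2)·det([[x - 2, -1, 0], [0, x - 5, -2], [0, 4, x + 1]]) - (0)·det([[-1, -1, 0], [0, x - 5, -2], [0, 4, x + 1]]) + (3)·det([[-1, x - 2, 0], [0, 0, -2], [0, 0, x + 1]]) - (2)·det([[-1, x - 2, -1], [0, 0, x - 5], [0, 0, 4]]).

Evaluating gives χ_A(x) = x^4 - 8x^3 + 23x^2 - 28x + 12 = (x - 3)(x - 2)^2(x - 1).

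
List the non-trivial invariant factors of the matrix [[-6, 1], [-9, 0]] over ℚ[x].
The Jordan structure of A has elementary divisors (x + 3)^2. Arranging the block sizes at each eigenvalue in decreasing order and taking row products gives the invariant factors.

Invariant factors (smallest first, each dividing the next): (x + 3)^2.

Check: the last factor (x + 3)^2 is the minimal polynomial, and the product (x + 3)^2 is the characteristic polynomial.

(x + 3)^2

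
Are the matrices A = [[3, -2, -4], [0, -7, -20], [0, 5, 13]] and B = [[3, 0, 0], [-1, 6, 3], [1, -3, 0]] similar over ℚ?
Yes.

Two matrices over a field are similar if and only if they have the same invariant factors.

Both A and B have characteristic polynomial (x - 3)^3 and minimal polynomial (x - 3)^2. Computing further, both have invariant factors x - 3, (x - 3)^2. Hence A and B are similar.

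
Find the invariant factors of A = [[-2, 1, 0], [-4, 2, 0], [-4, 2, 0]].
The Jordan structure of A has elementary divisors x^2, x. Arranging the block sizes at each eigenvalue in decreasing order and taking row products gives the invariant factors.

Invariant factors (smallest first, each dividing the next): x, x^2.

Check: the last factor x^2 is the minimal polynomial, and the product x^3 is the characteristic polynomial.

x, x^2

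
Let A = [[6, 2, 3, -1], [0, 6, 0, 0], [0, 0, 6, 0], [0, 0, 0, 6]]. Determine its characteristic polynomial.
xI - A = [[x - 6, -2, -3, 1], [0, x - 6, 0, 0], [0, 0, x - 6, 0], [0, 0, 0, x - 6]].

Expanding det(xI - A) along the first row:
det(xI - A) = + (x - 6)·det([[x - 6, 0, 0], [0, x - 6, 0], [0, 0, x - 6]]) - (-2)·det([[0, 0, 0], [0, x - 6, 0], [0, 0, x - 6]]) + (-3)·det([[0, x - 6, 0], [0, 0, 0], [0, 0, x - 6]]) - (1)·det([[0, x - 6, 0], [0, 0, x - 6], [0, 0, 0]]).

Evaluating gives χ_A(x) = x^4 - 24x^3 + 216x^2 - 864x + 1296 = (x - 6)^4.

χ_A(x) = (x - 6)^4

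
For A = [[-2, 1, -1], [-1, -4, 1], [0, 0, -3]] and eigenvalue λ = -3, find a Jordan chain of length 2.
v_1 = [[2, -1, 0]]^T, v_2 = [[1, -1, 0]]^T

We seek v_1 ∈ ker((A + 3I)^2) \ ker(A + 3I), then set v_{i+1} = (A + 3I) v_i.

One such chain is v_1 = [[2, -1, 0]]^T, v_2 = [[1, -1, 0]]^T. Check: (A + 3I) v_2 = [[0, 0, 0]]^T = 0.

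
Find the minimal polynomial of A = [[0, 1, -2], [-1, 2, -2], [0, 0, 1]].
m_A(x) = (x - 1)^2

The characteristic polynomial factors as (x - 1)^3. The minimal polynomial is ∏(x - λ)^{k_λ} where k_λ is the size of the largest Jordan block at λ.

For λ = 1: rank(A - I) = 1, and the largest Jordan block has size 2 (the smallest k with rank((A - I)^k) = rank((A - I)^(k+1))).

So m_A(x) = (x - 1)^2.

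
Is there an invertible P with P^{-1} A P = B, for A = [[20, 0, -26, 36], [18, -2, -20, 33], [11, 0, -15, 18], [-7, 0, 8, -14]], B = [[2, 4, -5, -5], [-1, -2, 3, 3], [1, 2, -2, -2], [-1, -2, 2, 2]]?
No.

trace(A) = -11 but trace(B) = 0. The trace is a similarity invariant, so A and B are not similar.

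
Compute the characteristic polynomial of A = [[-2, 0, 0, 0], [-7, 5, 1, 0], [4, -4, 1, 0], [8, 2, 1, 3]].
xI - A = [[x + 2, 0, 0, 0], [7, x - 5, -1, 0], [-4, 4, x - 1, 0], [-8, -2, -1, x - 3]].

Expanding det(xI - A) along the first row:
det(xI - A) = + (x + 2)·det([[x - 5, -1, 0], [4, x - 1, 0], [-2, -1, x - 3]]) - (0)·det([[7, -1, 0], [-4, x - 1, 0], [-8, -1, x - 3]]) + (0)·det([[7, x - 5, 0], [-4, 4, 0], [-8, -2, x - 3]]) - (0)·det([[7, x - 5, -1], [-4, 4, x - 1], [-8, -2, -1]]).

Evaluating gives χ_A(x) = x^4 - 7x^3 + 9x^2 + 27x - 54 = (x - 3)^3(x + 2).

χ_A(x) = (x - 3)^3(x + 2)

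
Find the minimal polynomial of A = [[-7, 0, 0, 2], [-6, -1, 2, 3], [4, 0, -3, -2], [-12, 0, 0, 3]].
m_A(x) = (x + 1)^2(x + 3)

The characteristic polynomial factors as (x + 1)^2(x + 3)^2. The minimal polynomial is ∏(x - λ)^{k_λ} where k_λ is the size of the largest Jordan block at λ.

For λ = -3: rank(A + 3I) = 2, and the largest Jordan block has size 1 (the smallest k with rank((A + 3I)^k) = rank((A + 3I)^(k+1))).
For λ = -1: rank(A + I) = 3, and the largest Jordan block has size 2 (the smallest k with rank((A + I)^k) = rank((A + I)^(k+1))).

So m_A(x) = (x + 1)^2(x + 3).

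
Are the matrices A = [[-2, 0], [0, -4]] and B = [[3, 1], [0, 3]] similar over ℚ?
No.

trace(A) = -6 but trace(B) = 6. The trace is a similarity invariant, so A and B are not similar.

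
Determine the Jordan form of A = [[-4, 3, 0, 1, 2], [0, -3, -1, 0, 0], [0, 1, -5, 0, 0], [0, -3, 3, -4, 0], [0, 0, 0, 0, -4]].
The characteristic polynomial is det(xI - A) = (x + 4)^5, so the eigenvalues are -4 (algebraic multiplicity 5).

For λ = -4: rank(A + 4I) = 2, rank((A + 4I)^2) = 0. The eigenspace has dimension 5 - 2 = 3, so there are 3 Jordan blocks; the rank sequence gives block sizes [2, 2, 1].

Assembling the blocks gives the Jordan form J above.

J = [[-4, 1, 0, 0, 0], [0, -4, 0, 0, 0], [0, 0, -4, 1, 0], [0, 0, 0, -4, 0], [0, 0, 0, 0, -4]]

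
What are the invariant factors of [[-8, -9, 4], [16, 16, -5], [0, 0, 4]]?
The Jordan structure of A has elementary divisors (x - 4)^3. Arranging the block sizes at each eigenvalue in decreasing order and taking row products gives the invariant factors.

Invariant factors (smallest first, each dividing the next): (x - 4)^3.

Check: the last factor (x - 4)^3 is the minimal polynomial, and the product (x - 4)^3 is the characteristic polynomial.

(x - 4)^3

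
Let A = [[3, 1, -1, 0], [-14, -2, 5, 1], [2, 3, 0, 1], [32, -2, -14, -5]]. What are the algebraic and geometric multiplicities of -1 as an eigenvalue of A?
algebraic multiplicity 4, geometric multiplicity 2

The characteristic polynomial is (x + 1)^4, so the factor x + 1 appears with exponent 4: the algebraic multiplicity is 4.

rank(A + I) = 2, so the eigenspace has dimension 4 - 2 = 2: the geometric multiplicity is 2.

Since 2 < 4, A is not diagonalizable.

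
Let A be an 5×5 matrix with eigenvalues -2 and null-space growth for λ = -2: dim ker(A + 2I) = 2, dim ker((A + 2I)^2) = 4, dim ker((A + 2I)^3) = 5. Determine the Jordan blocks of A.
λ = -2: successive nullity increments [2, 2, 1] count blocks of size ≥ k; block sizes are [3, 2].

Jordan blocks: (-2, 3), (-2, 2)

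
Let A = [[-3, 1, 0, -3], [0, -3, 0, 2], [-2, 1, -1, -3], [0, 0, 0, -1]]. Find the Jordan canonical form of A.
J = [[-3, 1, 0, 0], [0, -3, 0, 0], [0, 0, -1, 0], [0, 0, 0, -1]]

The characteristic polynomial is det(xI - A) = (x + 1)^2(x + 3)^2, so the eigenvalues are -3 (algebraic multiplicity 2), -1 (algebraic multiplicity 2).

For λ = -3: rank(A + 3I) = 3, rank((A + 3I)^2) = 2. The eigenspace has dimension 4 - 3 = 1, so there is 1 Jordan block; the rank sequence gives block sizes [2].

For λ = -1: rank(A + I) = 2. The eigenspace has dimension 4 - 2 = 2, so there are 2 Jordan blocks; the rank sequence gives block sizes [1, 1].

Assembling the blocks gives the Jordan form J above.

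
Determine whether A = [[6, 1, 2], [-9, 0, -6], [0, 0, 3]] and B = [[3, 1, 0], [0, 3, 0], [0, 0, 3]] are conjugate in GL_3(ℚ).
Yes.

Two matrices over a field are similar if and only if they have the same invariant factors.

Both A and B have characteristic polynomial (x - 3)^3 and minimal polynomial (x - 3)^2. Computing further, both have invariant factors x - 3, (x - 3)^2. Hence A and B are similar.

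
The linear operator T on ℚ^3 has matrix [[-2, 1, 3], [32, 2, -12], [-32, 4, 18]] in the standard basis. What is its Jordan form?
The characteristic polynomial is det(xI - A) = (x - 6)^3, so the eigenvalues are 6 (algebraic multiplicity 3).

For λ = 6: rank(A - 6I) = 1, rank((A - 6I)^2) = 0. The eigenspace has dimension 3 - 1 = 2, so there are 2 Jordan blocks; the rank sequence gives block sizes [2, 1].

Assembling the blocks gives the Jordan form J above.

J = [[6, 1, 0], [0, 6, 0], [0, 0, 6]]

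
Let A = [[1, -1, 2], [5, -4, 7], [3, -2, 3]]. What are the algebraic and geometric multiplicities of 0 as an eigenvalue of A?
algebraic multiplicity 3, geometric multiplicity 1

The characteristic polynomial is x^3, so the factor x appears with exponent 3: the algebraic multiplicity is 3.

rank(A) = 2, so the eigenspace has dimension 3 - 2 = 1: the geometric multiplicity is 1.

Since 1 < 3, A is not diagonalizable.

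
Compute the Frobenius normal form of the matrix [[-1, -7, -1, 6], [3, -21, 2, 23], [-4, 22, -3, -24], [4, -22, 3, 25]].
The invariant factors of A (the non-unit diagonal entries of the Smith normal form of xI - A over ℚ[x]) are (x - 4)(x + 1)^2(x + 2), each dividing the next. The characteristic polynomial is their product, (x - 4)(x + 1)^2(x + 2).

The rational canonical form is the block-diagonal matrix of companion matrices C(f_i):
R = [[0, 0, 0, 8], [1, 0, 0, 18], [0, 1, 0, 11], [0, 0, 1, 0]].

R = [[0, 0, 0, 8], [1, 0, 0, 18], [0, 1, 0, 11], [0, 0, 1, 0]]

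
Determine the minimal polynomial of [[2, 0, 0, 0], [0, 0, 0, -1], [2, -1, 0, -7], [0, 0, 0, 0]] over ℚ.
The characteristic polynomial factors as x^3(x - 2). The minimal polynomial is ∏(x - λ)^{k_λ} where k_λ is the size of the largest Jordan block at λ.

For λ = 0: rank(A) = 3, and the largest Jordan block has size 3 (the smallest k with rank(A^k) = rank(A^(k+1))).
For λ = 2: rank(A - 2I) = 3, and the largest Jordan block has size 1 (the smallest k with rank((A - 2I)^k) = rank((A - 2I)^(k+1))).

So m_A(x) = x^3(x - 2).

m_A(x) = x^3(x - 2)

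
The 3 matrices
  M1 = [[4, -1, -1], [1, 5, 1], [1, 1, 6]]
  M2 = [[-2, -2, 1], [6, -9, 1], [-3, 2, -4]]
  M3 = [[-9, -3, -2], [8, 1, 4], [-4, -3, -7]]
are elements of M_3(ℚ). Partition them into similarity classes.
3 classes: {M1}, {M2}, {M3}

Characteristic polynomials: χ_{M1} = (x - 5)^3, χ_{M2} = (x + 5)^3, χ_{M3} = (x + 5)^3.

{M1}: invariant factors (x - 5)^3.

{M2}: invariant factors (x + 5)^3.

{M3}: invariant factors x + 5, (x + 5)^2.

Matrices are similar if and only if their invariant-factor lists agree; the partition into similarity classes is {M1}, {M2}, {M3}.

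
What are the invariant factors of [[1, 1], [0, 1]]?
(x - 1)^2

The Jordan structure of A has elementary divisors (x - 1)^2. Arranging the block sizes at each eigenvalue in decreasing order and taking row products gives the invariant factors.

Invariant factors (smallest first, each dividing the next): (x - 1)^2.

Check: the last factor (x - 1)^2 is the minimal polynomial, and the product (x - 1)^2 is the characteristic polynomial.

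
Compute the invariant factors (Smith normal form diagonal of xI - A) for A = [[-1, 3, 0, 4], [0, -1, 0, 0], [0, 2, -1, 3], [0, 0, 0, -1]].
(x + 1)^2, (x + 1)^2

The Jordan structure of A has elementary divisors (x + 1)^2, (x + 1)^2. Arranging the block sizes at each eigenvalue in decreasing order and taking row products gives the invariant factors.

Invariant factors (smallest first, each dividing the next): (x + 1)^2, (x + 1)^2.

Check: the last factor (x + 1)^2 is the minimal polynomial, and the product (x + 1)^4 is the characteristic polynomial.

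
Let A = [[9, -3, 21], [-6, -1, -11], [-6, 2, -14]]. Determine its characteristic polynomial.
xI - A = [[x - 9, 3, -21], [6, x + 1, 11], [6, -2, x + 14]].

Expanding det(xI - A) along the first row:
det(xI - A) = + (x - 9)·det([[x + 1, 11], [-2, x + 14]]) - (3)·det([[6, 11], [6, x + 14]]) + (-21)·det([[6, x + 1], [6, -2]]).

Evaluating gives χ_A(x) = x^3 + 6x^2 + 9x = x(x + 3)^2.

χ_A(x) = x(x + 3)^2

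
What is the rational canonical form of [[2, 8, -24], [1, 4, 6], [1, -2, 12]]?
The invariant factors of A (the non-unit diagonal entries of the Smith normal form of xI - A over ℚ[x]) are x - 6, (x - 6)^2, each dividing the next. The characteristic polynomial is their product, (x - 6)^3.

The rational canonical form is the block-diagonal matrix of companion matrices C(f_i):
R = [[6, 0, 0], [0, 0, -36], [0, 1, 12]].

R = [[6, 0, 0], [0, 0, -36], [0, 1, 12]]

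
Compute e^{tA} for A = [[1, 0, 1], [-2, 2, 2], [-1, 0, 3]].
e^{tA} = [[(1 - t)*e^{2*t}, 0, t*e^{2*t}], [-2*t*e^{2*t}, e^{2*t}, 2*t*e^{2*t}], [-t*e^{2*t}, 0, (t + 1)*e^{2*t}]]

A has Jordan form J = [[2, 1, 0], [0, 2, 0], [0, 0, 2]] with A = PJP^{-1}, so e^{tA} = P e^{tJ} P^{-1}.

For a Jordan block J_k(λ), e^{tJ_k(λ)} = e^{λt} · (I + tN + t^2 N^2/2! + ... + t^{k-1} N^{k-1}/(k-1)!) where N is the nilpotent superdiagonal part.

Assembling the blocks and conjugating back gives the entries of e^{tA} as shown above.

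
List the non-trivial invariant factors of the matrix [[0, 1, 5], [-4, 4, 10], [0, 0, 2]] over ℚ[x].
x - 2, (x - 2)^2

The Jordan structure of A has elementary divisors (x - 2)^2, (x - 2). Arranging the block sizes at each eigenvalue in decreasing order and taking row products gives the invariant factors.

Invariant factors (smallest first, each dividing the next): x - 2, (x - 2)^2.

Check: the last factor (x - 2)^2 is the minimal polynomial, and the product (x - 2)^3 is the characteristic polynomial.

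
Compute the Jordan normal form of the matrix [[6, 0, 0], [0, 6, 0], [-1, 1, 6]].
The characteristic polynomial is det(xI - A) = (x - 6)^3, so the eigenvalues are 6 (algebraic multiplicity 3).

For λ = 6: rank(A - 6I) = 1, rank((A - 6I)^2) = 0. The eigenspace has dimension 3 - 1 = 2, so there are 2 Jordan blocks; the rank sequence gives block sizes [2, 1].

Assembling the blocks gives the Jordan form J above.

J = [[6, 1, 0], [0, 6, 0], [0, 0, 6]]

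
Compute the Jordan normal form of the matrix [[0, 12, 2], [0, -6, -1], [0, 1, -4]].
The characteristic polynomial is det(xI - A) = x(x + 5)^2, so the eigenvalues are -5 (algebraic multiplicity 2), 0 (algebraic multiplicity 1).

For λ = -5: rank(A + 5I) = 2, rank((A + 5I)^2) = 1. The eigenspace has dimension 3 - 2 = 1, so there is 1 Jordan block; the rank sequence gives block sizes [2].

For λ = 0: algebraic multiplicity 1 gives one 1×1 block.

Assembling the blocks gives the Jordan form J above.

J = [[-5, 1, 0], [0, -5, 0], [0, 0, 0]]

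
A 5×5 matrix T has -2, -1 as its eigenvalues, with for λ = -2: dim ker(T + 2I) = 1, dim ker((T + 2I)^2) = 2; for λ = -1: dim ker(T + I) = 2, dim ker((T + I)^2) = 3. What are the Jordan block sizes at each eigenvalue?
λ = -2: successive nullity increments [1, 1] count blocks of size ≥ k; block sizes are [2].
λ = -1: successive nullity increments [2, 1] count blocks of size ≥ k; block sizes are [2, 1].

Jordan blocks: (-2, 2), (-1, 2), (-1, 1)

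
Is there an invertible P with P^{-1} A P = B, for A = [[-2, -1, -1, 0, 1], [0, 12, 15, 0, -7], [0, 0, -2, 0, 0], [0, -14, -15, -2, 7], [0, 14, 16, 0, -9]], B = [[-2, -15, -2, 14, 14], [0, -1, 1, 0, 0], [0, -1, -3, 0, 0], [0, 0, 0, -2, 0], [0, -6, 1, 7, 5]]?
Two matrices over a field are similar if and only if they have the same invariant factors.

Both A and B have characteristic polynomial (x - 5)(x + 2)^4 and minimal polynomial (x - 5)(x + 2)^3. Computing further, both have invariant factors x + 2, (x - 5)(x + 2)^3. Hence A and B are similar.

Yes.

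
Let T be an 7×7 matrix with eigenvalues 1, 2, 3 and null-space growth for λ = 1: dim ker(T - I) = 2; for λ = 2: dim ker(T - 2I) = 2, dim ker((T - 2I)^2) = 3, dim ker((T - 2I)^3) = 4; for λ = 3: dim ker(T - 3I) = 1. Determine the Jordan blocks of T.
λ = 1: successive nullity increments [2] count blocks of size ≥ k; block sizes are [1, 1].
λ = 2: successive nullity increments [2, 1, 1] count blocks of size ≥ k; block sizes are [3, 1].
λ = 3: successive nullity increments [1] count blocks of size ≥ k; block sizes are [1].

Jordan blocks: (1, 1), (1, 1), (2, 3), (2, 1), (3, 1)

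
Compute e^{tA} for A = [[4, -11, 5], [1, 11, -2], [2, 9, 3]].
e^{tA} = [[(3*t^2 - 4*t + 2)*e^{6*t}/2, t*(6*t - 11)*e^{6*t}, t*(10 - 3*t)*e^{6*t}/2], [t*(2 - t)*e^{6*t}/2, (-2*t^2 + 5*t + 1)*e^{6*t}, t*(t - 4)*e^{6*t}/2], [t*(4 - t)*e^{6*t}/2, t*(9 - 2*t)*e^{6*t}, (t^2 - 6*t + 2)*e^{6*t}/2]]

A has Jordan form J = [[6, 1, 0], [0, 6, 1], [0, 0, 6]] with A = PJP^{-1}, so e^{tA} = P e^{tJ} P^{-1}.

For a Jordan block J_k(λ), e^{tJ_k(λ)} = e^{λt} · (I + tN + t^2 N^2/2! + ... + t^{k-1} N^{k-1}/(k-1)!) where N is the nilpotent superdiagonal part.

Assembling the blocks and conjugating back gives the entries of e^{tA} as shown above.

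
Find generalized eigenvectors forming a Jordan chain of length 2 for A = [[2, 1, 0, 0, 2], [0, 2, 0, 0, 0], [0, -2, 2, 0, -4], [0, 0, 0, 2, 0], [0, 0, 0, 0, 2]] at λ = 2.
v_1 = [[0, 1, 0, -1, 0]]^T, v_2 = [[1, 0, -2, 0, 0]]^T

We seek v_1 ∈ ker((A - 2I)^2) \ ker(A - 2I), then set v_{i+1} = (A - 2I) v_i.

One such chain is v_1 = [[0, 1, 0, -1, 0]]^T, v_2 = [[1, 0, -2, 0, 0]]^T. Check: (A - 2I) v_2 = [[0, 0, 0, 0, 0]]^T = 0.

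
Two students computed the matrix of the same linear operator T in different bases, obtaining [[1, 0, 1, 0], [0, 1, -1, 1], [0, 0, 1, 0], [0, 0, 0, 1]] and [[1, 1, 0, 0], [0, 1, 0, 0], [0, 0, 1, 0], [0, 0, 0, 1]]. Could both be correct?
Both have characteristic polynomial (x - 1)^4 and minimal polynomial (x - 1)^2. But rank(A - I) = 2 for A while rank(B - I) = 1 for B, so the number of Jordan blocks at λ = 1 differs. A and B are not similar.

No.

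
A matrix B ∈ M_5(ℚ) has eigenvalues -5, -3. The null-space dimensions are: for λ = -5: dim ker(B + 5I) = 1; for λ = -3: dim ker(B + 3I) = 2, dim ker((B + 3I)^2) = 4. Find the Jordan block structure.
λ = -5: successive nullity increments [1] count blocks of size ≥ k; block sizes are [1].
λ = -3: successive nullity increments [2, 2] count blocks of size ≥ k; block sizes are [2, 2].

Jordan blocks: (-5, 1), (-3, 2), (-3, 2)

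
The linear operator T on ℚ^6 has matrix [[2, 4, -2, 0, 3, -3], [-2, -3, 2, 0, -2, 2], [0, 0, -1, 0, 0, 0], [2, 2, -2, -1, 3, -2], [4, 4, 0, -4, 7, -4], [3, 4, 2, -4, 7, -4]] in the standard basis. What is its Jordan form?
J = [[-1, 1, 0, 0, 0, 0], [0, -1, 0, 0, 0, 0], [0, 0, -1, 0, 0, 0], [0, 0, 0, 1, 1, 0], [0, 0, 0, 0, 1, 0], [0, 0, 0, 0, 0, 1]]

The characteristic polynomial is det(xI - A) = (x - 1)^3(x + 1)^3, so the eigenvalues are -1 (algebraic multiplicity 3), 1 (algebraic multiplicity 3).

For λ = -1: rank(A + I) = 4, rank((A + I)^2) = 3. The eigenspace has dimension 6 - 4 = 2, so there are 2 Jordan blocks; the rank sequence gives block sizes [2, 1].

For λ = 1: rank(A - I) = 4, rank((A - I)^2) = 3. The eigenspace has dimension 6 - 4 = 2, so there are 2 Jordan blocks; the rank sequence gives block sizes [2, 1].

Assembling the blocks gives the Jordan form J above.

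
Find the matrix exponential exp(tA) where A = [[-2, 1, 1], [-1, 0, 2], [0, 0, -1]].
A has Jordan form J = [[-1, 1, 0], [0, -1, 1], [0, 0, -1]] with A = PJP^{-1}, so e^{tA} = P e^{tJ} P^{-1}.

For a Jordan block J_k(λ), e^{tJ_k(λ)} = e^{λt} · (I + tN + t^2 N^2/2! + ... + t^{k-1} N^{k-1}/(k-1)!) where N is the nilpotent superdiagonal part.

Assembling the blocks and conjugating back gives the entries of e^{tA} as shown above.

e^{tA} = [[(1 - t)*e^{-t}, t*e^{-t}, t*(t + 2)*e^{-t}/2], [-t*e^{-t}, (t + 1)*e^{-t}, t*(t + 4)*e^{-t}/2], [0, 0, e^{-t}]]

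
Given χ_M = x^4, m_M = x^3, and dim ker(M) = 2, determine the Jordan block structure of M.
Jordan blocks: (0, 3), (0, 1)

λ = 0: algebraic multiplicity 4 (exponent in χ_M), largest block size 3 (exponent in m_M), 2 blocks (geometric multiplicity). These force block sizes [3, 1].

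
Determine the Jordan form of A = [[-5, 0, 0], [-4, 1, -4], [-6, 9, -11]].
J = [[-5, 1, 0], [0, -5, 0], [0, 0, -5]]

The characteristic polynomial is det(xI - A) = (x + 5)^3, so the eigenvalues are -5 (algebraic multiplicity 3).

For λ = -5: rank(A + 5I) = 1, rank((A + 5I)^2) = 0. The eigenspace has dimension 3 - 1 = 2, so there are 2 Jordan blocks; the rank sequence gives block sizes [2, 1].

Assembling the blocks gives the Jordan form J above.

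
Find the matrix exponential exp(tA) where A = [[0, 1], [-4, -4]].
e^{tA} = [[(2*t + 1)*e^{-2*t}, t*e^{-2*t}], [-4*t*e^{-2*t}, (1 - 2*t)*e^{-2*t}]]

A has Jordan form J = [[-2, 1], [0, -2]] with A = PJP^{-1}, so e^{tA} = P e^{tJ} P^{-1}.

For a Jordan block J_k(λ), e^{tJ_k(λ)} = e^{λt} · (I + tN + t^2 N^2/2! + ... + t^{k-1} N^{k-1}/(k-1)!) where N is the nilpotent superdiagonal part.

Assembling the blocks and conjugating back gives the entries of e^{tA} as shown above.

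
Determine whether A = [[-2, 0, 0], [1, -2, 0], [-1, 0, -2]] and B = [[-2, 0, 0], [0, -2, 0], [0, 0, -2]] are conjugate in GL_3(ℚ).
No.

Both have characteristic polynomial (x + 2)^3, but the minimal polynomial of A is (x + 2)^2 while the minimal polynomial of B is x + 2. The minimal polynomial is a similarity invariant, so A and B are not similar.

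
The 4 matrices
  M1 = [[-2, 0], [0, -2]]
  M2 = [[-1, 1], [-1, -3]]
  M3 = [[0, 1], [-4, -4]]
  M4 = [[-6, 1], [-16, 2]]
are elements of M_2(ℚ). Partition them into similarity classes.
Characteristic polynomials: χ_{M1} = (x + 2)^2, χ_{M2} = (x + 2)^2, χ_{M3} = (x + 2)^2, χ_{M4} = (x + 2)^2.

{M1}: invariant factors x + 2, x + 2.

{M2, M3, M4}: invariant factors (x + 2)^2.

Matrices are similar if and only if their invariant-factor lists agree; the partition into similarity classes is {M1}, {M2, M3, M4}.

2 classes: {M1}, {M2, M3, M4}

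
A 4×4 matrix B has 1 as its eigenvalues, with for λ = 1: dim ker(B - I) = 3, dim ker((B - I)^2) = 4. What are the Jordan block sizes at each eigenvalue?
Jordan blocks: (1, 2), (1, 1), (1, 1)

λ = 1: successive nullity increments [3, 1] count blocks of size ≥ k; block sizes are [2, 1, 1].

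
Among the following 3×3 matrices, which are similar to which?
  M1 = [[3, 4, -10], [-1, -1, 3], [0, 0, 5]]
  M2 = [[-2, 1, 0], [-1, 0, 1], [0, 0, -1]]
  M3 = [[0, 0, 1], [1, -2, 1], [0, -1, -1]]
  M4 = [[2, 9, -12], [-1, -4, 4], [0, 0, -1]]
Characteristic polynomials: χ_{M1} = (x - 5)(x - 1)^2, χ_{M2} = (x + 1)^3, χ_{M3} = (x + 1)^3, χ_{M4} = (x + 1)^3.

{M1}: invariant factors (x - 5)(x - 1)^2.

{M2, M3}: invariant factors (x + 1)^3.

{M4}: invariant factors x + 1, (x + 1)^2.

Matrices are similar if and only if their invariant-factor lists agree; the partition into similarity classes is {M1}, {M2, M3}, {M4}.

3 classes: {M1}, {M2, M3}, {M4}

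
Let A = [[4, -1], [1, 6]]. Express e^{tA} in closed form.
A has Jordan form J = [[5, 1], [0, 5]] with A = PJP^{-1}, so e^{tA} = P e^{tJ} P^{-1}.

For a Jordan block J_k(λ), e^{tJ_k(λ)} = e^{λt} · (I + tN + t^2 N^2/2! + ... + t^{k-1} N^{k-1}/(k-1)!) where N is the nilpotent superdiagonal part.

Assembling the blocks and conjugating back gives the entries of e^{tA} as shown above.

e^{tA} = [[(1 - t)*e^{5*t}, -t*e^{5*t}], [t*e^{5*t}, (t + 1)*e^{5*t}]]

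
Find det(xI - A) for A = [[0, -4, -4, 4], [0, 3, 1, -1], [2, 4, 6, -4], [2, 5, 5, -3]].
xI - A = [[x, 4, 4, -4], [0, x - 3, -1, 1], [-2, -4, x - 6, 4], [-2, -5, -5, x + 3]].

Expanding det(xI - A) along the first row:
det(xI - A) = + (x)·det([[x - 3, -1, 1], [-4, x - 6, 4], [-5, -5, x + 3]]) - (4)·det([[0, -1, 1], [-2, x - 6, 4], [-2, -5, x + 3]]) + (4)·det([[0, x - 3, 1], [-2, -4, 4], [-2, -5, x + 3]]) - (-4)·det([[0, x - 3, -1], [-2, -4, x - 6], [-2, -5, -5]]).

Evaluating gives χ_A(x) = x^4 - 6x^3 + 12x^2 - 8x = x(x - 2)^3.

χ_A(x) = x(x - 2)^3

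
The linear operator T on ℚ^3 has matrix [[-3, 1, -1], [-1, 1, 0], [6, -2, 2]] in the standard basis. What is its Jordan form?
J = [[0, 1, 0], [0, 0, 1], [0, 0, 0]]

The characteristic polynomial is det(xI - A) = x^3, so the eigenvalues are 0 (algebraic multiplicity 3).

For λ = 0: rank(A) = 2, rank(A^2) = 1, rank(A^3) = 0. The eigenspace has dimension 3 - 2 = 1, so there is 1 Jordan block; the rank sequence gives block sizes [3].

Assembling the blocks gives the Jordan form J above.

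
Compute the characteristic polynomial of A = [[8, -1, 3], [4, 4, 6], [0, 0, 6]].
xI - A = [[x - 8, 1, -3], [-4, x - 4, -6], [0, 0, x - 6]].

Expanding det(xI - A) along the first row:
det(xI - A) = + (x - 8)·det([[x - 4, -6], [0, x - 6]]) - (1)·det([[-4, -6], [0, x - 6]]) + (-3)·det([[-4, x - 4], [0, 0]]).

Evaluating gives χ_A(x) = x^3 - 18x^2 + 108x - 216 = (x - 6)^3.

χ_A(x) = (x - 6)^3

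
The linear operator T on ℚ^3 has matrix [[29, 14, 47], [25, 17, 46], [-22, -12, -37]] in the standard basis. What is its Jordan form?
J = [[3, 1, 0], [0, 3, 1], [0, 0, 3]]

The characteristic polynomial is det(xI - A) = (x - 3)^3, so the eigenvalues are 3 (algebraic multiplicity 3).

For λ = 3: rank(A - 3I) = 2, rank((A - 3I)^2) = 1, rank((A - 3I)^3) = 0. The eigenspace has dimension 3 - 2 = 1, so there is 1 Jordan block; the rank sequence gives block sizes [3].

Assembling the blocks gives the Jordan form J above.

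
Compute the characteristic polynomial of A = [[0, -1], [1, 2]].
χ_A(x) = (x - 1)^2

xI - A = [[x, 1], [-1, x - 2]].

Expanding det(xI - A) along the first row:
det(xI - A) = + (x)·det([[x - 2]]) - (1)·det([[-1]]).

Evaluating gives χ_A(x) = x^2 - 2x + 1 = (x - 1)^2.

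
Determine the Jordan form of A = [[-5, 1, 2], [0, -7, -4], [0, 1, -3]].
The characteristic polynomial is det(xI - A) = (x + 5)^3, so the eigenvalues are -5 (algebraic multiplicity 3).

For λ = -5: rank(A + 5I) = 1, rank((A + 5I)^2) = 0. The eigenspace has dimension 3 - 1 = 2, so there are 2 Jordan blocks; the rank sequence gives block sizes [2, 1].

Assembling the blocks gives the Jordan form J above.

J = [[-5, 1, 0], [0, -5, 0], [0, 0, -5]]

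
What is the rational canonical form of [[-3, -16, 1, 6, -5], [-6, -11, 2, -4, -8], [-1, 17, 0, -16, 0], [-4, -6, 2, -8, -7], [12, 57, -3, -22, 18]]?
The invariant factors of A (the non-unit diagonal entries of the Smith normal form of xI - A over ℚ[x]) are x(x^2 + 2x + 5)^2, each dividing the next. The characteristic polynomial is their product, x(x^2 + 2x + 5)^2.

The rational canonical form is the block-diagonal matrix of companion matrices C(f_i):
R = [[0, 0, 0, 0, 0], [1, 0, 0, 0, -25], [0, 1, 0, 0, -20], [0, 0, 1, 0, -14], [0, 0, 0, 1, -4]].

Note the characteristic polynomial does not split into linear factors over ℚ, so A has no Jordan form over ℚ; the rational canonical form exists over any field.

R = [[0, 0, 0, 0, 0], [1, 0, 0, 0, -25], [0, 1, 0, 0, -20], [0, 0, 1, 0, -14], [0, 0, 0, 1, -4]]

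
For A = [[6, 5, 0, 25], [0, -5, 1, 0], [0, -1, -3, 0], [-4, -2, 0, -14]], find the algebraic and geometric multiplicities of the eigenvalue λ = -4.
algebraic multiplicity 4, geometric multiplicity 2

The characteristic polynomial is (x + 4)^4, so the factor x + 4 appears with exponent 4: the algebraic multiplicity is 4.

rank(A + 4I) = 2, so the eigenspace has dimension 4 - 2 = 2: the geometric multiplicity is 2.

Since 2 < 4, A is not diagonalizable.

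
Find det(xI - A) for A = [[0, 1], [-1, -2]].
χ_A(x) = (x + 1)^2

xI - A = [[x, -1], [1, x + 2]].

Expanding det(xI - A) along the first row:
det(xI - A) = + (x)·det([[x + 2]]) - (-1)·det([[1]]).

Evaluating gives χ_A(x) = x^2 + 2x + 1 = (x + 1)^2.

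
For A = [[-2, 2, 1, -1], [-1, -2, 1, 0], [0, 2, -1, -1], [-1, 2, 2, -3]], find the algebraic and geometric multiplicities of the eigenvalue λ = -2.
algebraic multiplicity 4, geometric multiplicity 2

The characteristic polynomial is (x + 2)^4, so the factor x + 2 appears with exponent 4: the algebraic multiplicity is 4.

rank(A + 2I) = 2, so the eigenspace has dimension 4 - 2 = 2: the geometric multiplicity is 2.

Since 2 < 4, A is not diagonalizable.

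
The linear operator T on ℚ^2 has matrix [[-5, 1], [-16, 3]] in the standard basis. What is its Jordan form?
J = [[-1, 1], [0, -1]]

The characteristic polynomial is det(xI - A) = (x + 1)^2, so the eigenvalues are -1 (algebraic multiplicity 2).

For λ = -1: rank(A + I) = 1, rank((A + I)^2) = 0. The eigenspace has dimension 2 - 1 = 1, so there is 1 Jordan block; the rank sequence gives block sizes [2].

Assembling the blocks gives the Jordan form J above.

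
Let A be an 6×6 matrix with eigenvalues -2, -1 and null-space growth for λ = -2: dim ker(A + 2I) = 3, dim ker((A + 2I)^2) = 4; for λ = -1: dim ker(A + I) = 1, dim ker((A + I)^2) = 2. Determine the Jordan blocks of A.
λ = -2: successive nullity increments [3, 1] count blocks of size ≥ k; block sizes are [2, 1, 1].
λ = -1: successive nullity increments [1, 1] count blocks of size ≥ k; block sizes are [2].

Jordan blocks: (-2, 2), (-2, 1), (-2, 1), (-1, 2)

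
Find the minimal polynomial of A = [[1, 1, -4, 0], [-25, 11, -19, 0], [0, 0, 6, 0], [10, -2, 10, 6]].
The characteristic polynomial factors as (x - 6)^4. The minimal polynomial is ∏(x - λ)^{k_λ} where k_λ is the size of the largest Jordan block at λ.

For λ = 6: rank(A - 6I) = 2, and the largest Jordan block has size 3 (the smallest k with rank((A - 6I)^k) = rank((A - 6I)^(k+1))).

So m_A(x) = (x - 6)^3.

m_A(x) = (x - 6)^3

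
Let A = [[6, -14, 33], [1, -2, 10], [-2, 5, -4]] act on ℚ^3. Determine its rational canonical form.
R = [[0, 0, 5], [1, 0, -2], [0, 1, 0]]

The invariant factors of A (the non-unit diagonal entries of the Smith normal form of xI - A over ℚ[x]) are x^3 + 2x - 5, each dividing the next. The characteristic polynomial is their product, x^3 + 2x - 5.

The rational canonical form is the block-diagonal matrix of companion matrices C(f_i):
R = [[0, 0, 5], [1, 0, -2], [0, 1, 0]].

Note the characteristic polynomial does not split into linear factors over ℚ, so A has no Jordan form over ℚ; the rational canonical form exists over any field.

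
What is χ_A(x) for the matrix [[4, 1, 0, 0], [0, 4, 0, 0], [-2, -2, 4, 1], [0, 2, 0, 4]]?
χ_A(x) = (x - 4)^4

xI - A = [[x - 4, -1, 0, 0], [0, x - 4, 0, 0], [2, 2, x - 4, -1], [0, -2, 0, x - 4]].

Expanding det(xI - A) along the first row:
det(xI - A) = + (x - 4)·det([[x - 4, 0, 0], [2, x - 4, -1], [-2, 0, x - 4]]) - (-1)·det([[0, 0, 0], [2, x - 4, -1], [0, 0, x - 4]]) + (0)·det([[0, x - 4, 0], [2, 2, -1], [0, -2, x - 4]]) - (0)·det([[0, x - 4, 0], [2, 2, x - 4], [0, -2, 0]]).

Evaluating gives χ_A(x) = x^4 - 16x^3 + 96x^2 - 256x + 256 = (x - 4)^4.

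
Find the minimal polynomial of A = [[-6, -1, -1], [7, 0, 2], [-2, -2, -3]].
m_A(x) = (x + 3)^3

The characteristic polynomial factors as (x + 3)^3. The minimal polynomial is ∏(x - λ)^{k_λ} where k_λ is the size of the largest Jordan block at λ.

For λ = -3: rank(A + 3I) = 2, and the largest Jordan block has size 3 (the smallest k with rank((A + 3I)^k) = rank((A + 3I)^(k+1))).

So m_A(x) = (x + 3)^3.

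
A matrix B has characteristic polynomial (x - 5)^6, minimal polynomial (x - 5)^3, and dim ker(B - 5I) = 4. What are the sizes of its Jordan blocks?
Jordan blocks: (5, 3), (5, 1), (5, 1), (5, 1)

λ = 5: algebraic multiplicity 6 (exponent in χ_B), largest block size 3 (exponent in m_B), 4 blocks (geometric multiplicity). These force block sizes [3, 1, 1, 1].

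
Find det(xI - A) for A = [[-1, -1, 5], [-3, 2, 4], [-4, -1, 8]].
xI - A = [[x + 1, 1, -5], [3, x - 2, -4], [4, 1, x - 8]].

Expanding det(xI - A) along the first row:
det(xI - A) = + (x + 1)·det([[x - 2, -4], [1, x - 8]]) - (1)·det([[3, -4], [4, x - 8]]) + (-5)·det([[3, x - 2], [4, 1]]).

Evaluating gives χ_A(x) = x^3 - 9x^2 + 27x - 27 = (x - 3)^3.

χ_A(x) = (x - 3)^3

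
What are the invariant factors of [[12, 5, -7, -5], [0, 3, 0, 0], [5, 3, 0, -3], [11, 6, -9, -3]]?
The Jordan structure of A has elementary divisors (x - 3)^3, (x - 3). Arranging the block sizes at each eigenvalue in decreasing order and taking row products gives the invariant factors.

Invariant factors (smallest first, each dividing the next): x - 3, (x - 3)^3.

Check: the last factor (x - 3)^3 is the minimal polynomial, and the product (x - 3)^4 is the characteristic polynomial.

x - 3, (x - 3)^3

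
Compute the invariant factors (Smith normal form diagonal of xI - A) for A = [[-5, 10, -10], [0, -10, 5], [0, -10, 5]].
The Jordan structure of A has elementary divisors (x + 5), (x + 5), x. Arranging the block sizes at each eigenvalue in decreasing order and taking row products gives the invariant factors.

Invariant factors (smallest first, each dividing the next): x + 5, x(x + 5).

Check: the last factor x(x + 5) is the minimal polynomial, and the product x(x + 5)^2 is the characteristic polynomial.

x + 5, x(x + 5)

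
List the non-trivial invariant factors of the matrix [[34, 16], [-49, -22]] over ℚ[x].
(x - 6)^2

The Jordan structure of A has elementary divisors (x - 6)^2. Arranging the block sizes at each eigenvalue in decreasing order and taking row products gives the invariant factors.

Invariant factors (smallest first, each dividing the next): (x - 6)^2.

Check: the last factor (x - 6)^2 is the minimal polynomial, and the product (x - 6)^2 is the characteristic polynomial.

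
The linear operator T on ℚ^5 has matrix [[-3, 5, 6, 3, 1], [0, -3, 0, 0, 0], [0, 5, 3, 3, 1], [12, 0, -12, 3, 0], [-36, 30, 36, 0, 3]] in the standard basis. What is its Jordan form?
The characteristic polynomial is det(xI - A) = (x - 3)^3(x + 3)^2, so the eigenvalues are -3 (algebraic multiplicity 2), 3 (algebraic multiplicity 3).

For λ = -3: rank(A + 3I) = 3. The eigenspace has dimension 5 - 3 = 2, so there are 2 Jordan blocks; the rank sequence gives block sizes [1, 1].

For λ = 3: rank(A - 3I) = 3, rank((A - 3I)^2) = 2. The eigenspace has dimension 5 - 3 = 2, so there are 2 Jordan blocks; the rank sequence gives block sizes [2, 1].

Assembling the blocks gives the Jordan form J above.

J = [[-3, 0, 0, 0, 0], [0, -3, 0, 0, 0], [0, 0, 3, 1, 0], [0, 0, 0, 3, 0], [0, 0, 0, 0, 3]]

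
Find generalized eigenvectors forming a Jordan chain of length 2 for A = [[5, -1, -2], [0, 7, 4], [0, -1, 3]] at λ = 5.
v_1 = [[-3, 5, -3]]^T, v_2 = [[1, -2, 1]]^T

We seek v_1 ∈ ker((A - 5I)^2) \ ker(A - 5I), then set v_{i+1} = (A - 5I) v_i.

One such chain is v_1 = [[-3, 5, -3]]^T, v_2 = [[1, -2, 1]]^T. Check: (A - 5I) v_2 = [[0, 0, 0]]^T = 0.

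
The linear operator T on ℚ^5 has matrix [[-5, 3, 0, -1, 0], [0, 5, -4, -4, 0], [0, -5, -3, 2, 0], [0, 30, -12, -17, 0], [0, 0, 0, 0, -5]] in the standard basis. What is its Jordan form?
J = [[-5, 1, 0, 0, 0], [0, -5, 0, 0, 0], [0, 0, -5, 1, 0], [0, 0, 0, -5, 0], [0, 0, 0, 0, -5]]

The characteristic polynomial is det(xI - A) = (x + 5)^5, so the eigenvalues are -5 (algebraic multiplicity 5).

For λ = -5: rank(A + 5I) = 2, rank((A + 5I)^2) = 0. The eigenspace has dimension 5 - 2 = 3, so there are 3 Jordan blocks; the rank sequence gives block sizes [2, 2, 1].

Assembling the blocks gives the Jordan form J above.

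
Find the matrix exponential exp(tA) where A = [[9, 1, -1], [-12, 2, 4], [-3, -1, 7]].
A has Jordan form J = [[6, 1, 0], [0, 6, 0], [0, 0, 6]] with A = PJP^{-1}, so e^{tA} = P e^{tJ} P^{-1}.

For a Jordan block J_k(λ), e^{tJ_k(λ)} = e^{λt} · (I + tN + t^2 N^2/2! + ... + t^{k-1} N^{k-1}/(k-1)!) where N is the nilpotent superdiagonal part.

Assembling the blocks and conjugating back gives the entries of e^{tA} as shown above.

e^{tA} = [[(3*t + 1)*e^{6*t}, t*e^{6*t}, -t*e^{6*t}], [-12*t*e^{6*t}, (1 - 4*t)*e^{6*t}, 4*t*e^{6*t}], [-3*t*e^{6*t}, -t*e^{6*t}, (t + 1)*e^{6*t}]]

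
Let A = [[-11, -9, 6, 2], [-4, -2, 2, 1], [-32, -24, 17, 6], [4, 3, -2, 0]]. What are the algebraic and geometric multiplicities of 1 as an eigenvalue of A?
algebraic multiplicity 4, geometric multiplicity 2

The characteristic polynomial is (x - 1)^4, so the factor x - 1 appears with exponent 4: the algebraic multiplicity is 4.

rank(A - I) = 2, so the eigenspace has dimension 4 - 2 = 2: the geometric multiplicity is 2.

Since 2 < 4, A is not diagonalizable.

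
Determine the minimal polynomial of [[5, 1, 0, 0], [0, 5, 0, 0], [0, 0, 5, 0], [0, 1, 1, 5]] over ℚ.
The characteristic polynomial factors as (x - 5)^4. The minimal polynomial is ∏(x - λ)^{k_λ} where k_λ is the size of the largest Jordan block at λ.

For λ = 5: rank(A - 5I) = 2, and the largest Jordan block has size 2 (the smallest k with rank((A - 5I)^k) = rank((A - 5I)^(k+1))).

So m_A(x) = (x - 5)^2.

m_A(x) = (x - 5)^2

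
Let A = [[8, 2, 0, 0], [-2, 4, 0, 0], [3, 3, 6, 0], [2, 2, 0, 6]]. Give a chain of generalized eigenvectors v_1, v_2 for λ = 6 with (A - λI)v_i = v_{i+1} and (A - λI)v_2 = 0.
v_1 = [[-2, 3, -3, -2]]^T, v_2 = [[2, -2, 3, 2]]^T

We seek v_1 ∈ ker((A - 6I)^2) \ ker(A - 6I), then set v_{i+1} = (A - 6I) v_i.

One such chain is v_1 = [[-2, 3, -3, -2]]^T, v_2 = [[2, -2, 3, 2]]^T. Check: (A - 6I) v_2 = [[0, 0, 0, 0]]^T = 0.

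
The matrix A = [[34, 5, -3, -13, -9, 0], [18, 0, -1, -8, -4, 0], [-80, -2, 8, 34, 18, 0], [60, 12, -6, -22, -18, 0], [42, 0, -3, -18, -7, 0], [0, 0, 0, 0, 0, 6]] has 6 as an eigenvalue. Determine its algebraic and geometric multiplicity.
The characteristic polynomial is (x - 6)(x - 5)(x - 2)^4, so the factor x - 6 appears with exponent 1: the algebraic multiplicity is 1.

rank(A - 6I) = 5, so the eigenspace has dimension 6 - 5 = 1: the geometric multiplicity is 1.

algebraic multiplicity 1, geometric multiplicity 1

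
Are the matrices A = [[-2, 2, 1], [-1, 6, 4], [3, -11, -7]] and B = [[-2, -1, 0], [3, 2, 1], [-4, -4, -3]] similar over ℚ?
Yes.

Two matrices over a field are similar if and only if they have the same invariant factors.

Both A and B have characteristic polynomial (x + 1)^3 and minimal polynomial (x + 1)^3. Computing further, both have invariant factors (x + 1)^3. Hence A and B are similar.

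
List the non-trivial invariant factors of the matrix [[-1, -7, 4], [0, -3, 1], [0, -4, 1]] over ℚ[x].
The Jordan structure of A has elementary divisors (x + 1)^3. Arranging the block sizes at each eigenvalue in decreasing order and taking row products gives the invariant factors.

Invariant factors (smallest first, each dividing the next): (x + 1)^3.

Check: the last factor (x + 1)^3 is the minimal polynomial, and the product (x + 1)^3 is the characteristic polynomial.

(x + 1)^3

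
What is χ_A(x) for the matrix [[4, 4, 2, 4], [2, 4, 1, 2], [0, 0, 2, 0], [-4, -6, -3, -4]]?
χ_A(x) = x(x - 2)^3

xI - A = [[x - 4, -4, -2, -4], [-2, x - 4, -1, -2], [0, 0, x - 2, 0], [4, 6, 3, x + 4]].

Expanding det(xI - A) along the first row:
det(xI - A) = + (x - 4)·det([[x - 4, -1, -2], [0, x - 2, 0], [6, 3, x + 4]]) - (-4)·det([[-2, -1, -2], [0, x - 2, 0], [4, 3, x + 4]]) + (-2)·det([[-2, x - 4, -2], [0, 0, 0], [4, 6, x + 4]]) - (-4)·det([[-2, x - 4, -1], [0, 0, x - 2], [4, 6, 3]]).

Evaluating gives χ_A(x) = x^4 - 6x^3 + 12x^2 - 8x = x(x - 2)^3.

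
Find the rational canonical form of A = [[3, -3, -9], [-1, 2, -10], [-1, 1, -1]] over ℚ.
The invariant factors of A (the non-unit diagonal entries of the Smith normal form of xI - A over ℚ[x]) are (x - 3)(x^2 - x - 4), each dividing the next. The characteristic polynomial is their product, (x - 3)(x^2 - x - 4).

The rational canonical form is the block-diagonal matrix of companion matrices C(f_i):
R = [[0, 0, -12], [1, 0, 1], [0, 1, 4]].

Note the characteristic polynomial does not split into linear factors over ℚ, so A has no Jordan form over ℚ; the rational canonical form exists over any field.

R = [[0, 0, -12], [1, 0, 1], [0, 1, 4]]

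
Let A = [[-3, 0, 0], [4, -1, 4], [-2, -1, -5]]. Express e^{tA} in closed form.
e^{tA} = [[e^{-3*t}, 0, 0], [4*t*e^{-3*t}, (2*t + 1)*e^{-3*t}, 4*t*e^{-3*t}], [-2*t*e^{-3*t}, -t*e^{-3*t}, (1 - 2*t)*e^{-3*t}]]

A has Jordan form J = [[-3, 1, 0], [0, -3, 0], [0, 0, -3]] with A = PJP^{-1}, so e^{tA} = P e^{tJ} P^{-1}.

For a Jordan block J_k(λ), e^{tJ_k(λ)} = e^{λt} · (I + tN + t^2 N^2/2! + ... + t^{k-1} N^{k-1}/(k-1)!) where N is the nilpotent superdiagonal part.

Assembling the blocks and conjugating back gives the entries of e^{tA} as shown above.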